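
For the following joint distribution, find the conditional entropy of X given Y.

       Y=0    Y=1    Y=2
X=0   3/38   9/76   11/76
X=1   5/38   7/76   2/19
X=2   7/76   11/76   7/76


H(X|Y) = Σ_y p(y) H(X|Y=y)
  p(Y=0) = 23/76, H(X|Y=0) = 1.5505
  p(Y=1) = 27/76, H(X|Y=1) = 1.5610
  p(Y=2) = 13/38, H(X|Y=2) = 1.5579
H(X|Y) = 0.3026×1.5505 + 0.3553×1.5610 + 0.3421×1.5579 = 1.5568 bits


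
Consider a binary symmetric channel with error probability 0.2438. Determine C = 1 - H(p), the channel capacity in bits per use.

For BSC with error probability p:
C = 1 - H(p) where H(p) is binary entropy
H(0.2438) = -0.2438 × log₂(0.2438) - 0.7562 × log₂(0.7562)
H(p) = 0.8013
C = 1 - 0.8013 = 0.1987 bits/use


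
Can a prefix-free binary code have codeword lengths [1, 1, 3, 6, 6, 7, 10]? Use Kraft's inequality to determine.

Kraft inequality: Σ 2^(-l_i) ≤ 1 for prefix-free code
Calculating: 2^(-1) + 2^(-1) + 2^(-3) + 2^(-6) + 2^(-6) + 2^(-7) + 2^(-10)
= 0.5 + 0.5 + 0.125 + 0.015625 + 0.015625 + 0.0078125 + 0.0009765625
= 1.1650
Since 1.1650 > 1, prefix-free code does not exist


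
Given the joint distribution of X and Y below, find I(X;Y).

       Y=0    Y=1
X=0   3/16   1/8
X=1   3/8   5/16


H(X) = 0.8960, H(Y) = 0.9887, H(X,Y) = 1.8829
I(X;Y) = H(X) + H(Y) - H(X,Y) = 0.0019 bits


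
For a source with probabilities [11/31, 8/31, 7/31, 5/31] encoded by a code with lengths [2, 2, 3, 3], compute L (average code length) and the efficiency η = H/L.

Average length L = Σ p_i × l_i = 2.3871 bits
Entropy H = 1.9440 bits
Efficiency η = H/L × 100% = 81.44%


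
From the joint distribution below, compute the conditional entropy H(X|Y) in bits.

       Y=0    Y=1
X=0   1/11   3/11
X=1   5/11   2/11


H(X|Y) = Σ_y p(y) H(X|Y=y)
  p(Y=0) = 6/11, H(X|Y=0) = 0.6500
  p(Y=1) = 5/11, H(X|Y=1) = 0.9710
H(X|Y) = 0.5455×0.6500 + 0.4545×0.9710 = 0.7959 bits


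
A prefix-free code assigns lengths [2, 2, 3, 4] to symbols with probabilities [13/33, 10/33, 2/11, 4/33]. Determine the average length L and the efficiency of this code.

Average length L = Σ p_i × l_i = 2.4242 bits
Entropy H = 1.8676 bits
Efficiency η = H/L × 100% = 77.04%


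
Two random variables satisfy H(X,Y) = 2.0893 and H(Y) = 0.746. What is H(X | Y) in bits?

Chain rule: H(X,Y) = H(X|Y) + H(Y)
H(X|Y) = H(X,Y) - H(Y) = 2.0893 - 0.746 = 1.3433 bits


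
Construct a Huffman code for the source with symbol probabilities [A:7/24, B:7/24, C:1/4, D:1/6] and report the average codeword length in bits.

Huffman tree construction:
Combine smallest probabilities repeatedly
Resulting codes:
  A: 10 (length 2)
  B: 11 (length 2)
  C: 01 (length 2)
  D: 00 (length 2)
Average length = Σ p(s) × length(s) = 2.0000 bits


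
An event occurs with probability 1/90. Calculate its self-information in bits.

Information content I(x) = -log₂(p(x))
I = -log₂(1/90) = -log₂(0.0111)
I = 6.4919 bits


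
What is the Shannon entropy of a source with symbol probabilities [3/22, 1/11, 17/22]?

H(X) = -Σ p(x) log₂ p(x)
  -3/22 × log₂(3/22) = 0.3920
  -1/11 × log₂(1/11) = 0.3145
  -17/22 × log₂(17/22) = 0.2874
H(X) = 0.9939 bits


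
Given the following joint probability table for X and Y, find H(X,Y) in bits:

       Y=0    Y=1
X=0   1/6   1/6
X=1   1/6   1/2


H(X,Y) = -Σ p(x,y) log₂ p(x,y)
  p(0,0)=1/6: -0.1667 × log₂(0.1667) = 0.4308
  p(0,1)=1/6: -0.1667 × log₂(0.1667) = 0.4308
  p(1,0)=1/6: -0.1667 × log₂(0.1667) = 0.4308
  p(1,1)=1/2: -0.5000 × log₂(0.5000) = 0.5000
H(X,Y) = 1.7925 bits


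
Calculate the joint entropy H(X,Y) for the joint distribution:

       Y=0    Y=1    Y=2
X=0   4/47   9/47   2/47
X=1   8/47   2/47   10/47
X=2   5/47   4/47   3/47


H(X,Y) = -Σ p(x,y) log₂ p(x,y)
  p(0,0)=4/47: -0.0851 × log₂(0.0851) = 0.3025
  p(0,1)=9/47: -0.1915 × log₂(0.1915) = 0.4566
  p(0,2)=2/47: -0.0426 × log₂(0.0426) = 0.1938
  p(1,0)=8/47: -0.1702 × log₂(0.1702) = 0.4348
  p(1,1)=2/47: -0.0426 × log₂(0.0426) = 0.1938
  p(1,2)=10/47: -0.2128 × log₂(0.2128) = 0.4750
  p(2,0)=5/47: -0.1064 × log₂(0.1064) = 0.3439
  p(2,1)=4/47: -0.0851 × log₂(0.0851) = 0.3025
  p(2,2)=3/47: -0.0638 × log₂(0.0638) = 0.2534
H(X,Y) = 2.9564 bits


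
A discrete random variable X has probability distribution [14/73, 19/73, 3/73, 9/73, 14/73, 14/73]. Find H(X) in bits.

H(X) = -Σ p(x) log₂ p(x)
  -14/73 × log₂(14/73) = 0.4569
  -19/73 × log₂(19/73) = 0.5054
  -3/73 × log₂(3/73) = 0.1892
  -9/73 × log₂(9/73) = 0.3723
  -14/73 × log₂(14/73) = 0.4569
  -14/73 × log₂(14/73) = 0.4569
H(X) = 2.4377 bits


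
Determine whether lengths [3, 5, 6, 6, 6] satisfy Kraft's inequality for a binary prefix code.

Kraft inequality: Σ 2^(-l_i) ≤ 1 for prefix-free code
Calculating: 2^(-3) + 2^(-5) + 2^(-6) + 2^(-6) + 2^(-6)
= 0.125 + 0.03125 + 0.015625 + 0.015625 + 0.015625
= 0.2031
Since 0.2031 ≤ 1, prefix-free code exists


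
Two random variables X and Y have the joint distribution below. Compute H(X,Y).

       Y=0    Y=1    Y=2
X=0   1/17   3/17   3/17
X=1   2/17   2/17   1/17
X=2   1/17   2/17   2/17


H(X,Y) = -Σ p(x,y) log₂ p(x,y)
  p(0,0)=1/17: -0.0588 × log₂(0.0588) = 0.2404
  p(0,1)=3/17: -0.1765 × log₂(0.1765) = 0.4416
  p(0,2)=3/17: -0.1765 × log₂(0.1765) = 0.4416
  p(1,0)=2/17: -0.1176 × log₂(0.1176) = 0.3632
  p(1,1)=2/17: -0.1176 × log₂(0.1176) = 0.3632
  p(1,2)=1/17: -0.0588 × log₂(0.0588) = 0.2404
  p(2,0)=1/17: -0.0588 × log₂(0.0588) = 0.2404
  p(2,1)=2/17: -0.1176 × log₂(0.1176) = 0.3632
  p(2,2)=2/17: -0.1176 × log₂(0.1176) = 0.3632
H(X,Y) = 3.0575 bits


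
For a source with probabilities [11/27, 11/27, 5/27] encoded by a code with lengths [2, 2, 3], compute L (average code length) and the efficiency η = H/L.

Average length L = Σ p_i × l_i = 2.1852 bits
Entropy H = 1.5061 bits
Efficiency η = H/L × 100% = 68.92%


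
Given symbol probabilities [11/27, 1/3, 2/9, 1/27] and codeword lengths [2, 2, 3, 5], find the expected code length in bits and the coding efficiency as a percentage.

Average length L = Σ p_i × l_i = 2.3333 bits
Entropy H = 1.7144 bits
Efficiency η = H/L × 100% = 73.47%


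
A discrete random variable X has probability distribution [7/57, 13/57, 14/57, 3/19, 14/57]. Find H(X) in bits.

H(X) = -Σ p(x) log₂ p(x)
  -7/57 × log₂(7/57) = 0.3716
  -13/57 × log₂(13/57) = 0.4863
  -14/57 × log₂(14/57) = 0.4975
  -3/19 × log₂(3/19) = 0.4205
  -14/57 × log₂(14/57) = 0.4975
H(X) = 2.2734 bits


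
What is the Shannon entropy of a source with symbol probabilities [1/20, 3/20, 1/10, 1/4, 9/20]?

H(X) = -Σ p(x) log₂ p(x)
  -1/20 × log₂(1/20) = 0.2161
  -3/20 × log₂(3/20) = 0.4105
  -1/10 × log₂(1/10) = 0.3322
  -1/4 × log₂(1/4) = 0.5000
  -9/20 × log₂(9/20) = 0.5184
H(X) = 1.9772 bits


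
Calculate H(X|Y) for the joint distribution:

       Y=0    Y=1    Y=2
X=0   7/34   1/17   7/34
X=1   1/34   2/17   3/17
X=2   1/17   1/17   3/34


H(X|Y) = Σ_y p(y) H(X|Y=y)
  p(Y=0) = 5/17, H(X|Y=0) = 1.1568
  p(Y=1) = 4/17, H(X|Y=1) = 1.5000
  p(Y=2) = 8/17, H(X|Y=2) = 1.5052
H(X|Y) = 0.2941×1.1568 + 0.2353×1.5000 + 0.4706×1.5052 = 1.4015 bits


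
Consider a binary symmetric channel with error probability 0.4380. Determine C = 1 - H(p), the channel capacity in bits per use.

For BSC with error probability p:
C = 1 - H(p) where H(p) is binary entropy
H(0.4380) = -0.4380 × log₂(0.4380) - 0.5620 × log₂(0.5620)
H(p) = 0.9889
C = 1 - 0.9889 = 0.0111 bits/use


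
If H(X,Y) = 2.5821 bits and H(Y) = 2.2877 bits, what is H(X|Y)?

Chain rule: H(X,Y) = H(X|Y) + H(Y)
H(X|Y) = H(X,Y) - H(Y) = 2.5821 - 2.2877 = 0.2944 bits


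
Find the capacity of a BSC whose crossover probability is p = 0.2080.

For BSC with error probability p:
C = 1 - H(p) where H(p) is binary entropy
H(0.2080) = -0.2080 × log₂(0.2080) - 0.7920 × log₂(0.7920)
H(p) = 0.7376
C = 1 - 0.7376 = 0.2624 bits/use


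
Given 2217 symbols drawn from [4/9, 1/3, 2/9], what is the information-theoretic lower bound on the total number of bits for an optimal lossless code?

Entropy H = 1.5305 bits/symbol
Minimum bits = H × n = 1.5305 × 2217
= 3393.10 bits


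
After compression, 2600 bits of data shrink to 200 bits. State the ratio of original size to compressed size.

Compression ratio = Original / Compressed
= 2600 / 200 = 13.00:1


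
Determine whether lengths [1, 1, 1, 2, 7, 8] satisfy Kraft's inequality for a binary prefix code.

Kraft inequality: Σ 2^(-l_i) ≤ 1 for prefix-free code
Calculating: 2^(-1) + 2^(-1) + 2^(-1) + 2^(-2) + 2^(-7) + 2^(-8)
= 0.5 + 0.5 + 0.5 + 0.25 + 0.0078125 + 0.00390625
= 1.7617
Since 1.7617 > 1, prefix-free code does not exist


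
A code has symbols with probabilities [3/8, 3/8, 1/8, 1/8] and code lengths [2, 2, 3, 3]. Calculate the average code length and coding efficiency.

Average length L = Σ p_i × l_i = 2.2500 bits
Entropy H = 1.8113 bits
Efficiency η = H/L × 100% = 80.50%


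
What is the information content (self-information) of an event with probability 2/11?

Information content I(x) = -log₂(p(x))
I = -log₂(2/11) = -log₂(0.1818)
I = 2.4594 bits


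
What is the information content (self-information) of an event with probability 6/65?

Information content I(x) = -log₂(p(x))
I = -log₂(6/65) = -log₂(0.0923)
I = 3.4374 bits


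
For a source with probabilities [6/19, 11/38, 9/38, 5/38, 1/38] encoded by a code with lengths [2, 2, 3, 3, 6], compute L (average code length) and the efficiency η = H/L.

Average length L = Σ p_i × l_i = 2.4737 bits
Entropy H = 2.0581 bits
Efficiency η = H/L × 100% = 83.20%


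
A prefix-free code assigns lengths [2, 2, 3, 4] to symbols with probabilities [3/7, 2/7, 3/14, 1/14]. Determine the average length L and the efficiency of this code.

Average length L = Σ p_i × l_i = 2.3571 bits
Entropy H = 1.7885 bits
Efficiency η = H/L × 100% = 75.87%


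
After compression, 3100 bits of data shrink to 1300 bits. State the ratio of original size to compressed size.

Compression ratio = Original / Compressed
= 3100 / 1300 = 2.38:1


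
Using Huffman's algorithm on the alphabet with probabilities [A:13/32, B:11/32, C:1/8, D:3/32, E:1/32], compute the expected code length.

Huffman tree construction:
Combine smallest probabilities repeatedly
Resulting codes:
  A: 0 (length 1)
  B: 11 (length 2)
  C: 100 (length 3)
  D: 1011 (length 4)
  E: 1010 (length 4)
Average length = Σ p(s) × length(s) = 1.9688 bits


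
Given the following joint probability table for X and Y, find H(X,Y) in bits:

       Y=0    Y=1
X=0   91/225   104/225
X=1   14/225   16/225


H(X,Y) = -Σ p(x,y) log₂ p(x,y)
  p(0,0)=91/225: -0.4044 × log₂(0.4044) = 0.5282
  p(0,1)=104/225: -0.4622 × log₂(0.4622) = 0.5146
  p(1,0)=14/225: -0.0622 × log₂(0.0622) = 0.2493
  p(1,1)=16/225: -0.0711 × log₂(0.0711) = 0.2712
H(X,Y) = 1.5633 bits


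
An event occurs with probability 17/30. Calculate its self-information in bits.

Information content I(x) = -log₂(p(x))
I = -log₂(17/30) = -log₂(0.5667)
I = 0.8194 bits


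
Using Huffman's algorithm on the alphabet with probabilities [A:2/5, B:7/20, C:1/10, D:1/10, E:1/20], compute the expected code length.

Huffman tree construction:
Combine smallest probabilities repeatedly
Resulting codes:
  A: 0 (length 1)
  B: 11 (length 2)
  C: 1011 (length 4)
  D: 100 (length 3)
  E: 1010 (length 4)
Average length = Σ p(s) × length(s) = 2.0000 bits


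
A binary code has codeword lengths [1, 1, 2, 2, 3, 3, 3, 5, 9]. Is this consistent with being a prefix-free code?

Kraft inequality: Σ 2^(-l_i) ≤ 1 for prefix-free code
Calculating: 2^(-1) + 2^(-1) + 2^(-2) + 2^(-2) + 2^(-3) + 2^(-3) + 2^(-3) + 2^(-5) + 2^(-9)
= 0.5 + 0.5 + 0.25 + 0.25 + 0.125 + 0.125 + 0.125 + 0.03125 + 0.001953125
= 1.9082
Since 1.9082 > 1, prefix-free code does not exist


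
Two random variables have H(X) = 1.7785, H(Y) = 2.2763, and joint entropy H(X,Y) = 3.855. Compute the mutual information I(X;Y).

I(X;Y) = H(X) + H(Y) - H(X,Y)
I(X;Y) = 1.7785 + 2.2763 - 3.855 = 0.1998 bits


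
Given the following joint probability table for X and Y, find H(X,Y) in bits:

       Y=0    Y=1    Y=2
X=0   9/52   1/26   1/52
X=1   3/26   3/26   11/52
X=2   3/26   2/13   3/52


H(X,Y) = -Σ p(x,y) log₂ p(x,y)
  p(0,0)=9/52: -0.1731 × log₂(0.1731) = 0.4380
  p(0,1)=1/26: -0.0385 × log₂(0.0385) = 0.1808
  p(0,2)=1/52: -0.0192 × log₂(0.0192) = 0.1096
  p(1,0)=3/26: -0.1154 × log₂(0.1154) = 0.3595
  p(1,1)=3/26: -0.1154 × log₂(0.1154) = 0.3595
  p(1,2)=11/52: -0.2115 × log₂(0.2115) = 0.4741
  p(2,0)=3/26: -0.1154 × log₂(0.1154) = 0.3595
  p(2,1)=2/13: -0.1538 × log₂(0.1538) = 0.4155
  p(2,2)=3/52: -0.0577 × log₂(0.0577) = 0.2374
H(X,Y) = 2.9338 bits


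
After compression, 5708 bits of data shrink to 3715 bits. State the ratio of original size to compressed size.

Compression ratio = Original / Compressed
= 5708 / 3715 = 1.54:1


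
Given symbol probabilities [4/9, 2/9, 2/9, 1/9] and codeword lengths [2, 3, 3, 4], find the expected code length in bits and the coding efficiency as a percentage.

Average length L = Σ p_i × l_i = 2.6667 bits
Entropy H = 1.8366 bits
Efficiency η = H/L × 100% = 68.87%


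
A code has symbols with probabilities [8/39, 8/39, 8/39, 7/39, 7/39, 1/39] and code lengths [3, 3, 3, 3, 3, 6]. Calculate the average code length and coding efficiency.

Average length L = Σ p_i × l_i = 3.0769 bits
Entropy H = 2.4315 bits
Efficiency η = H/L × 100% = 79.02%


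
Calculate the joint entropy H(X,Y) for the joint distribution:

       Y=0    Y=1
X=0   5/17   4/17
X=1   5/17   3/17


H(X,Y) = -Σ p(x,y) log₂ p(x,y)
  p(0,0)=5/17: -0.2941 × log₂(0.2941) = 0.5193
  p(0,1)=4/17: -0.2353 × log₂(0.2353) = 0.4912
  p(1,0)=5/17: -0.2941 × log₂(0.2941) = 0.5193
  p(1,1)=3/17: -0.1765 × log₂(0.1765) = 0.4416
H(X,Y) = 1.9713 bits


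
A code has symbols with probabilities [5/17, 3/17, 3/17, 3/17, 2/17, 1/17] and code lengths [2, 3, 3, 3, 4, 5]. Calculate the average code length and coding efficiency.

Average length L = Σ p_i × l_i = 2.9412 bits
Entropy H = 2.4478 bits
Efficiency η = H/L × 100% = 83.23%


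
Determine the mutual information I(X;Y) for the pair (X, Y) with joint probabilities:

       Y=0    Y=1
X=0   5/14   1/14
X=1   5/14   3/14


H(X) = 0.9852, H(Y) = 0.8631, H(X,Y) = 1.8092
I(X;Y) = H(X) + H(Y) - H(X,Y) = 0.0391 bits


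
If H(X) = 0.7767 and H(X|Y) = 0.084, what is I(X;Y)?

I(X;Y) = H(X) - H(X|Y)
I(X;Y) = 0.7767 - 0.084 = 0.6927 bits


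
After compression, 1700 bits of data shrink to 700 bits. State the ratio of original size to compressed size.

Compression ratio = Original / Compressed
= 1700 / 700 = 2.43:1


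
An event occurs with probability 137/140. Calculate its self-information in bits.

Information content I(x) = -log₂(p(x))
I = -log₂(137/140) = -log₂(0.9786)
I = 0.0313 bits


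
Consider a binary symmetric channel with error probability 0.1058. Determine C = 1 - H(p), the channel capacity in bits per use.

For BSC with error probability p:
C = 1 - H(p) where H(p) is binary entropy
H(0.1058) = -0.1058 × log₂(0.1058) - 0.8942 × log₂(0.8942)
H(p) = 0.4871
C = 1 - 0.4871 = 0.5129 bits/use


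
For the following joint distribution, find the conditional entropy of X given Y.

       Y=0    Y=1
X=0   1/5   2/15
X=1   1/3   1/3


H(X|Y) = Σ_y p(y) H(X|Y=y)
  p(Y=0) = 8/15, H(X|Y=0) = 0.9544
  p(Y=1) = 7/15, H(X|Y=1) = 0.8631
H(X|Y) = 0.5333×0.9544 + 0.4667×0.8631 = 0.9118 bits


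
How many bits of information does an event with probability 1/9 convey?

Information content I(x) = -log₂(p(x))
I = -log₂(1/9) = -log₂(0.1111)
I = 3.1699 bits


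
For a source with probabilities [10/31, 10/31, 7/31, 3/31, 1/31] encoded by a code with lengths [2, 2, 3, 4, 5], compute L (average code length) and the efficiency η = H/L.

Average length L = Σ p_i × l_i = 2.5161 bits
Entropy H = 2.0237 bits
Efficiency η = H/L × 100% = 80.43%


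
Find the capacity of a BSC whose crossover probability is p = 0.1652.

For BSC with error probability p:
C = 1 - H(p) where H(p) is binary entropy
H(0.1652) = -0.1652 × log₂(0.1652) - 0.8348 × log₂(0.8348)
H(p) = 0.6466
C = 1 - 0.6466 = 0.3534 bits/use


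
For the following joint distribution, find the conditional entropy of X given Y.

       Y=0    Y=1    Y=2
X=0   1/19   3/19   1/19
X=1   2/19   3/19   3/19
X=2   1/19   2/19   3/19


H(X|Y) = Σ_y p(y) H(X|Y=y)
  p(Y=0) = 4/19, H(X|Y=0) = 1.5000
  p(Y=1) = 8/19, H(X|Y=1) = 1.5613
  p(Y=2) = 7/19, H(X|Y=2) = 1.4488
H(X|Y) = 0.2105×1.5000 + 0.4211×1.5613 + 0.3684×1.4488 = 1.5069 bits


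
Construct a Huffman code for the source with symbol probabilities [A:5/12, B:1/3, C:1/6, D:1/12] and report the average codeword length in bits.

Huffman tree construction:
Combine smallest probabilities repeatedly
Resulting codes:
  A: 0 (length 1)
  B: 11 (length 2)
  C: 101 (length 3)
  D: 100 (length 3)
Average length = Σ p(s) × length(s) = 1.8333 bits


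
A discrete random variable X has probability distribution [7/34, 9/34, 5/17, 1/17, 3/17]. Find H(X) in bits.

H(X) = -Σ p(x) log₂ p(x)
  -7/34 × log₂(7/34) = 0.4694
  -9/34 × log₂(9/34) = 0.5076
  -5/17 × log₂(5/17) = 0.5193
  -1/17 × log₂(1/17) = 0.2404
  -3/17 × log₂(3/17) = 0.4416
H(X) = 2.1783 bits


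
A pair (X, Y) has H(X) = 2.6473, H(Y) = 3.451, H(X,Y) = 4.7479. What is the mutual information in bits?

I(X;Y) = H(X) + H(Y) - H(X,Y)
I(X;Y) = 2.6473 + 3.451 - 4.7479 = 1.3504 bits


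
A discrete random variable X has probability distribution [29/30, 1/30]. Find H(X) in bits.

H(X) = -Σ p(x) log₂ p(x)
  -29/30 × log₂(29/30) = 0.0473
  -1/30 × log₂(1/30) = 0.1636
H(X) = 0.2108 bits


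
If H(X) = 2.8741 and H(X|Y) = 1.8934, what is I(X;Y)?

I(X;Y) = H(X) - H(X|Y)
I(X;Y) = 2.8741 - 1.8934 = 0.9807 bits


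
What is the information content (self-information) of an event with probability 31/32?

Information content I(x) = -log₂(p(x))
I = -log₂(31/32) = -log₂(0.9688)
I = 0.0458 bits


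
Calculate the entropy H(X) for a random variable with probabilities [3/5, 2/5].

H(X) = -Σ p(x) log₂ p(x)
  -3/5 × log₂(3/5) = 0.4422
  -2/5 × log₂(2/5) = 0.5288
H(X) = 0.9710 bits


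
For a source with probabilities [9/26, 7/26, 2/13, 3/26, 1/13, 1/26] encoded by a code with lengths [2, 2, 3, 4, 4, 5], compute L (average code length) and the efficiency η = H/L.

Average length L = Σ p_i × l_i = 2.6538 bits
Entropy H = 2.2798 bits
Efficiency η = H/L × 100% = 85.91%


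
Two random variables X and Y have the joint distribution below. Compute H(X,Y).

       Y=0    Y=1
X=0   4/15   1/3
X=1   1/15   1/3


H(X,Y) = -Σ p(x,y) log₂ p(x,y)
  p(0,0)=4/15: -0.2667 × log₂(0.2667) = 0.5085
  p(0,1)=1/3: -0.3333 × log₂(0.3333) = 0.5283
  p(1,0)=1/15: -0.0667 × log₂(0.0667) = 0.2605
  p(1,1)=1/3: -0.3333 × log₂(0.3333) = 0.5283
H(X,Y) = 1.8256 bits


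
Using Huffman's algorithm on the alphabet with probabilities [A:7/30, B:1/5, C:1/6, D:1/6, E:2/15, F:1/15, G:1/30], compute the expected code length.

Huffman tree construction:
Combine smallest probabilities repeatedly
Resulting codes:
  A: 01 (length 2)
  B: 00 (length 2)
  C: 110 (length 3)
  D: 111 (length 3)
  E: 101 (length 3)
  F: 1001 (length 4)
  G: 1000 (length 4)
Average length = Σ p(s) × length(s) = 2.6667 bits


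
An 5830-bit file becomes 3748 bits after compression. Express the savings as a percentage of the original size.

Space savings = (1 - Compressed/Original) × 100%
= (1 - 3748/5830) × 100%
= 35.71%


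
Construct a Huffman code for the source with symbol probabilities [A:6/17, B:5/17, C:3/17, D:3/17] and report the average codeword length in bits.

Huffman tree construction:
Combine smallest probabilities repeatedly
Resulting codes:
  A: 11 (length 2)
  B: 10 (length 2)
  C: 00 (length 2)
  D: 01 (length 2)
Average length = Σ p(s) × length(s) = 2.0000 bits


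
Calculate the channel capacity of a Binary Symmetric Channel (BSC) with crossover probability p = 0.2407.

For BSC with error probability p:
C = 1 - H(p) where H(p) is binary entropy
H(0.2407) = -0.2407 × log₂(0.2407) - 0.7593 × log₂(0.7593)
H(p) = 0.7962
C = 1 - 0.7962 = 0.2038 bits/use


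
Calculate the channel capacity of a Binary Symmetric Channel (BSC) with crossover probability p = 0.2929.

For BSC with error probability p:
C = 1 - H(p) where H(p) is binary entropy
H(0.2929) = -0.2929 × log₂(0.2929) - 0.7071 × log₂(0.7071)
H(p) = 0.8724
C = 1 - 0.8724 = 0.1276 bits/use


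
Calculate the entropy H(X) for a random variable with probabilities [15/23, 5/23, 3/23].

H(X) = -Σ p(x) log₂ p(x)
  -15/23 × log₂(15/23) = 0.4022
  -5/23 × log₂(5/23) = 0.4786
  -3/23 × log₂(3/23) = 0.3833
H(X) = 1.2641 bits


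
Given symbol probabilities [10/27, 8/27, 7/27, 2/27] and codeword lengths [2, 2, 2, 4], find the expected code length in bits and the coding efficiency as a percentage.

Average length L = Σ p_i × l_i = 2.1481 bits
Entropy H = 1.8337 bits
Efficiency η = H/L × 100% = 85.36%


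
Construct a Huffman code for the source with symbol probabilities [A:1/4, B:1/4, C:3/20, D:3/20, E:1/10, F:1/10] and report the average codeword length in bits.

Huffman tree construction:
Combine smallest probabilities repeatedly
Resulting codes:
  A: 01 (length 2)
  B: 10 (length 2)
  C: 110 (length 3)
  D: 111 (length 3)
  E: 000 (length 3)
  F: 001 (length 3)
Average length = Σ p(s) × length(s) = 2.5000 bits


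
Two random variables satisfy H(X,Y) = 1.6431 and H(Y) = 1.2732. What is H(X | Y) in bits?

Chain rule: H(X,Y) = H(X|Y) + H(Y)
H(X|Y) = H(X,Y) - H(Y) = 1.6431 - 1.2732 = 0.3699 bits


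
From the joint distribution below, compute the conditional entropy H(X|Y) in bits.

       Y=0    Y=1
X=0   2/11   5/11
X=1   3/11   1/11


H(X|Y) = Σ_y p(y) H(X|Y=y)
  p(Y=0) = 5/11, H(X|Y=0) = 0.9710
  p(Y=1) = 6/11, H(X|Y=1) = 0.6500
H(X|Y) = 0.4545×0.9710 + 0.5455×0.6500 = 0.7959 bits


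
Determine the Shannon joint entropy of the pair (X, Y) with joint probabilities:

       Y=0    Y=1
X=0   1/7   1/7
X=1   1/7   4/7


H(X,Y) = -Σ p(x,y) log₂ p(x,y)
  p(0,0)=1/7: -0.1429 × log₂(0.1429) = 0.4011
  p(0,1)=1/7: -0.1429 × log₂(0.1429) = 0.4011
  p(1,0)=1/7: -0.1429 × log₂(0.1429) = 0.4011
  p(1,1)=4/7: -0.5714 × log₂(0.5714) = 0.4613
H(X,Y) = 1.6645 bits


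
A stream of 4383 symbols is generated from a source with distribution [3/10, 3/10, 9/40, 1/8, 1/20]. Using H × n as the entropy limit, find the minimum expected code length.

Entropy H = 2.1175 bits/symbol
Minimum bits = H × n = 2.1175 × 4383
= 9280.90 bits


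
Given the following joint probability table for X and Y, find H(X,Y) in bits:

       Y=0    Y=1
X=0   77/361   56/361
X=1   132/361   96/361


H(X,Y) = -Σ p(x,y) log₂ p(x,y)
  p(0,0)=77/361: -0.2133 × log₂(0.2133) = 0.4755
  p(0,1)=56/361: -0.1551 × log₂(0.1551) = 0.4171
  p(1,0)=132/361: -0.3657 × log₂(0.3657) = 0.5307
  p(1,1)=96/361: -0.2659 × log₂(0.2659) = 0.5082
H(X,Y) = 1.9314 bits


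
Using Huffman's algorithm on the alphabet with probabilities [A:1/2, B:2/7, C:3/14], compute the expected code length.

Huffman tree construction:
Combine smallest probabilities repeatedly
Resulting codes:
  A: 0 (length 1)
  B: 11 (length 2)
  C: 10 (length 2)
Average length = Σ p(s) × length(s) = 1.5000 bits


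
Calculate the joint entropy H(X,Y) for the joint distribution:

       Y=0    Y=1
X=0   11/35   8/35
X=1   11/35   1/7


H(X,Y) = -Σ p(x,y) log₂ p(x,y)
  p(0,0)=11/35: -0.3143 × log₂(0.3143) = 0.5248
  p(0,1)=8/35: -0.2286 × log₂(0.2286) = 0.4867
  p(1,0)=11/35: -0.3143 × log₂(0.3143) = 0.5248
  p(1,1)=1/7: -0.1429 × log₂(0.1429) = 0.4011
H(X,Y) = 1.9374 bits


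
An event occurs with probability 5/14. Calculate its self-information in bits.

Information content I(x) = -log₂(p(x))
I = -log₂(5/14) = -log₂(0.3571)
I = 1.4854 bits


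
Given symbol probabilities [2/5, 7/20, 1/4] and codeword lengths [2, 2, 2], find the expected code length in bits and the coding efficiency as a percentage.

Average length L = Σ p_i × l_i = 2.0000 bits
Entropy H = 1.5589 bits
Efficiency η = H/L × 100% = 77.94%


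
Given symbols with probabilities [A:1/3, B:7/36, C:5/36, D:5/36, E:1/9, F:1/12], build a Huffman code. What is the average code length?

Huffman tree construction:
Combine smallest probabilities repeatedly
Resulting codes:
  A: 11 (length 2)
  B: 00 (length 2)
  C: 100 (length 3)
  D: 101 (length 3)
  E: 011 (length 3)
  F: 010 (length 3)
Average length = Σ p(s) × length(s) = 2.4722 bits


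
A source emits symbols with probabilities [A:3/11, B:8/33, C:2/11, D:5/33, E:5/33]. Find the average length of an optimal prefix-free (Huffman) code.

Huffman tree construction:
Combine smallest probabilities repeatedly
Resulting codes:
  A: 10 (length 2)
  B: 01 (length 2)
  C: 00 (length 2)
  D: 110 (length 3)
  E: 111 (length 3)
Average length = Σ p(s) × length(s) = 2.3030 bits


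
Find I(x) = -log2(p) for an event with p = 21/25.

Information content I(x) = -log₂(p(x))
I = -log₂(21/25) = -log₂(0.8400)
I = 0.2515 bits


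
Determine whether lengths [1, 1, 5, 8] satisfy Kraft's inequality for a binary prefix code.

Kraft inequality: Σ 2^(-l_i) ≤ 1 for prefix-free code
Calculating: 2^(-1) + 2^(-1) + 2^(-5) + 2^(-8)
= 0.5 + 0.5 + 0.03125 + 0.00390625
= 1.0352
Since 1.0352 > 1, prefix-free code does not exist


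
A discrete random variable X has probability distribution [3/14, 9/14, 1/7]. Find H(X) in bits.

H(X) = -Σ p(x) log₂ p(x)
  -3/14 × log₂(3/14) = 0.4762
  -9/14 × log₂(9/14) = 0.4098
  -1/7 × log₂(1/7) = 0.4011
H(X) = 1.2871 bits


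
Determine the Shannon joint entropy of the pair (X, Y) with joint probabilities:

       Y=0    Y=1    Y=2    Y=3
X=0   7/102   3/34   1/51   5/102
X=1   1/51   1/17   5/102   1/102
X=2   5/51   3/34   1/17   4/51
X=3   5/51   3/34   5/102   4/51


H(X,Y) = -Σ p(x,y) log₂ p(x,y)
  p(0,0)=7/102: -0.0686 × log₂(0.0686) = 0.2652
  p(0,1)=3/34: -0.0882 × log₂(0.0882) = 0.3090
  p(0,2)=1/51: -0.0196 × log₂(0.0196) = 0.1112
  p(0,3)=5/102: -0.0490 × log₂(0.0490) = 0.2133
  p(1,0)=1/51: -0.0196 × log₂(0.0196) = 0.1112
  p(1,1)=1/17: -0.0588 × log₂(0.0588) = 0.2404
  p(1,2)=5/102: -0.0490 × log₂(0.0490) = 0.2133
  p(1,3)=1/102: -0.0098 × log₂(0.0098) = 0.0654
  p(2,0)=5/51: -0.0980 × log₂(0.0980) = 0.3285
  p(2,1)=3/34: -0.0882 × log₂(0.0882) = 0.3090
  p(2,2)=1/17: -0.0588 × log₂(0.0588) = 0.2404
  p(2,3)=4/51: -0.0784 × log₂(0.0784) = 0.2880
  p(3,0)=5/51: -0.0980 × log₂(0.0980) = 0.3285
  p(3,1)=3/34: -0.0882 × log₂(0.0882) = 0.3090
  p(3,2)=5/102: -0.0490 × log₂(0.0490) = 0.2133
  p(3,3)=4/51: -0.0784 × log₂(0.0784) = 0.2880
H(X,Y) = 3.8339 bits


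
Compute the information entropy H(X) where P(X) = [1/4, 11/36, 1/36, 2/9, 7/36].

H(X) = -Σ p(x) log₂ p(x)
  -1/4 × log₂(1/4) = 0.5000
  -11/36 × log₂(11/36) = 0.5227
  -1/36 × log₂(1/36) = 0.1436
  -2/9 × log₂(2/9) = 0.4822
  -7/36 × log₂(7/36) = 0.4594
H(X) = 2.1079 bits


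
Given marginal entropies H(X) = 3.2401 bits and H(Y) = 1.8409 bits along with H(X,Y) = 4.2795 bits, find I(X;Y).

I(X;Y) = H(X) + H(Y) - H(X,Y)
I(X;Y) = 3.2401 + 1.8409 - 4.2795 = 0.8015 bits


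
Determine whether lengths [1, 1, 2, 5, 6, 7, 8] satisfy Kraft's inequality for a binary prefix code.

Kraft inequality: Σ 2^(-l_i) ≤ 1 for prefix-free code
Calculating: 2^(-1) + 2^(-1) + 2^(-2) + 2^(-5) + 2^(-6) + 2^(-7) + 2^(-8)
= 0.5 + 0.5 + 0.25 + 0.03125 + 0.015625 + 0.0078125 + 0.00390625
= 1.3086
Since 1.3086 > 1, prefix-free code does not exist


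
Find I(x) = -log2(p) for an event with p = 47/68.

Information content I(x) = -log₂(p(x))
I = -log₂(47/68) = -log₂(0.6912)
I = 0.5329 bits


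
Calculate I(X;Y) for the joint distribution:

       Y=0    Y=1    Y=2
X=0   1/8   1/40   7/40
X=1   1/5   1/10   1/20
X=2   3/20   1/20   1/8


H(X) = 1.5841, H(Y) = 1.4803, H(X,Y) = 2.9624
I(X;Y) = H(X) + H(Y) - H(X,Y) = 0.1020 bits


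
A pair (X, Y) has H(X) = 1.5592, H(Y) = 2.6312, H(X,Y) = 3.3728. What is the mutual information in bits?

I(X;Y) = H(X) + H(Y) - H(X,Y)
I(X;Y) = 1.5592 + 2.6312 - 3.3728 = 0.8176 bits


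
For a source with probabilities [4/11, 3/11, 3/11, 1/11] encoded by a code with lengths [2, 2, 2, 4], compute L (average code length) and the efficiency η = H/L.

Average length L = Σ p_i × l_i = 2.1818 bits
Entropy H = 1.8676 bits
Efficiency η = H/L × 100% = 85.60%


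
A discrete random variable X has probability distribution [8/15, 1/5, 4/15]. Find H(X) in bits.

H(X) = -Σ p(x) log₂ p(x)
  -8/15 × log₂(8/15) = 0.4837
  -1/5 × log₂(1/5) = 0.4644
  -4/15 × log₂(4/15) = 0.5085
H(X) = 1.4566 bits


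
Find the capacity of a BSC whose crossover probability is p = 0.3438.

For BSC with error probability p:
C = 1 - H(p) where H(p) is binary entropy
H(0.3438) = -0.3438 × log₂(0.3438) - 0.6562 × log₂(0.6562)
H(p) = 0.9284
C = 1 - 0.9284 = 0.0716 bits/use


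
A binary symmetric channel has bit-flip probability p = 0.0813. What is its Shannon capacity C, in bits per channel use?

For BSC with error probability p:
C = 1 - H(p) where H(p) is binary entropy
H(0.0813) = -0.0813 × log₂(0.0813) - 0.9187 × log₂(0.9187)
H(p) = 0.4067
C = 1 - 0.4067 = 0.5933 bits/use


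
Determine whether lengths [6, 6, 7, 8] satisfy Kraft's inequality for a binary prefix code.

Kraft inequality: Σ 2^(-l_i) ≤ 1 for prefix-free code
Calculating: 2^(-6) + 2^(-6) + 2^(-7) + 2^(-8)
= 0.015625 + 0.015625 + 0.0078125 + 0.00390625
= 0.0430
Since 0.0430 ≤ 1, prefix-free code exists


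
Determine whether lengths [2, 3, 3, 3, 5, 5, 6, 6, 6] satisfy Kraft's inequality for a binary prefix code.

Kraft inequality: Σ 2^(-l_i) ≤ 1 for prefix-free code
Calculating: 2^(-2) + 2^(-3) + 2^(-3) + 2^(-3) + 2^(-5) + 2^(-5) + 2^(-6) + 2^(-6) + 2^(-6)
= 0.25 + 0.125 + 0.125 + 0.125 + 0.03125 + 0.03125 + 0.015625 + 0.015625 + 0.015625
= 0.7344
Since 0.7344 ≤ 1, prefix-free code exists


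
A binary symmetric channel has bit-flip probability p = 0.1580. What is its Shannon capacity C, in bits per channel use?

For BSC with error probability p:
C = 1 - H(p) where H(p) is binary entropy
H(0.1580) = -0.1580 × log₂(0.1580) - 0.8420 × log₂(0.8420)
H(p) = 0.6295
C = 1 - 0.6295 = 0.3705 bits/use


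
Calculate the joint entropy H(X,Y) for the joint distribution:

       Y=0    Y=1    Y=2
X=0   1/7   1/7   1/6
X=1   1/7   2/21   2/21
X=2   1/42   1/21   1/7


H(X,Y) = -Σ p(x,y) log₂ p(x,y)
  p(0,0)=1/7: -0.1429 × log₂(0.1429) = 0.4011
  p(0,1)=1/7: -0.1429 × log₂(0.1429) = 0.4011
  p(0,2)=1/6: -0.1667 × log₂(0.1667) = 0.4308
  p(1,0)=1/7: -0.1429 × log₂(0.1429) = 0.4011
  p(1,1)=2/21: -0.0952 × log₂(0.0952) = 0.3231
  p(1,2)=2/21: -0.0952 × log₂(0.0952) = 0.3231
  p(2,0)=1/42: -0.0238 × log₂(0.0238) = 0.1284
  p(2,1)=1/21: -0.0476 × log₂(0.0476) = 0.2092
  p(2,2)=1/7: -0.1429 × log₂(0.1429) = 0.4011
H(X,Y) = 3.0187 bits


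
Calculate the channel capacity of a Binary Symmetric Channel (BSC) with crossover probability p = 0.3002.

For BSC with error probability p:
C = 1 - H(p) where H(p) is binary entropy
H(0.3002) = -0.3002 × log₂(0.3002) - 0.6998 × log₂(0.6998)
H(p) = 0.8815
C = 1 - 0.8815 = 0.1185 bits/use


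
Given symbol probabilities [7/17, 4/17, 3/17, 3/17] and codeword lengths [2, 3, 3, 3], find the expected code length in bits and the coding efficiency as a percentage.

Average length L = Σ p_i × l_i = 2.5882 bits
Entropy H = 1.9015 bits
Efficiency η = H/L × 100% = 73.47%


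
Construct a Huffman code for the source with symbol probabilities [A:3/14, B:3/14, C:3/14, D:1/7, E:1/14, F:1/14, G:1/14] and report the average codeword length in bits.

Huffman tree construction:
Combine smallest probabilities repeatedly
Resulting codes:
  A: 111 (length 3)
  B: 00 (length 2)
  C: 01 (length 2)
  D: 101 (length 3)
  E: 1100 (length 4)
  F: 1101 (length 4)
  G: 100 (length 3)
Average length = Σ p(s) × length(s) = 2.7143 bits


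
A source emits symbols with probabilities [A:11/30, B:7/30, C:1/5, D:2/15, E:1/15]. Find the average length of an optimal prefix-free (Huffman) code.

Huffman tree construction:
Combine smallest probabilities repeatedly
Resulting codes:
  A: 11 (length 2)
  B: 10 (length 2)
  C: 00 (length 2)
  D: 011 (length 3)
  E: 010 (length 3)
Average length = Σ p(s) × length(s) = 2.2000 bits


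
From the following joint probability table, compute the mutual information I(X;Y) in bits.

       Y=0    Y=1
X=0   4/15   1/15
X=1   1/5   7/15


H(X) = 0.9183, H(Y) = 0.9968, H(X,Y) = 1.7465
I(X;Y) = H(X) + H(Y) - H(X,Y) = 0.1686 bits


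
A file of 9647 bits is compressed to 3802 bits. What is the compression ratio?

Compression ratio = Original / Compressed
= 9647 / 3802 = 2.54:1


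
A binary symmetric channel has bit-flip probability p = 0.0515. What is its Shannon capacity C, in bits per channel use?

For BSC with error probability p:
C = 1 - H(p) where H(p) is binary entropy
H(0.0515) = -0.0515 × log₂(0.0515) - 0.9485 × log₂(0.9485)
H(p) = 0.2927
C = 1 - 0.2927 = 0.7073 bits/use


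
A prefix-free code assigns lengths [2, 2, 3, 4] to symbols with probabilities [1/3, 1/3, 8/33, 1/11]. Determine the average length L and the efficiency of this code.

Average length L = Σ p_i × l_i = 2.4242 bits
Entropy H = 1.8667 bits
Efficiency η = H/L × 100% = 77.00%


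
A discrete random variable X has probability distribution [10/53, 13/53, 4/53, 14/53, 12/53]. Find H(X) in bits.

H(X) = -Σ p(x) log₂ p(x)
  -10/53 × log₂(10/53) = 0.4540
  -13/53 × log₂(13/53) = 0.4973
  -4/53 × log₂(4/53) = 0.2814
  -14/53 × log₂(14/53) = 0.5073
  -12/53 × log₂(12/53) = 0.4852
H(X) = 2.2251 bits


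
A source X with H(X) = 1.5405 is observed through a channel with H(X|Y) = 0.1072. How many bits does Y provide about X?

I(X;Y) = H(X) - H(X|Y)
I(X;Y) = 1.5405 - 0.1072 = 1.4333 bits


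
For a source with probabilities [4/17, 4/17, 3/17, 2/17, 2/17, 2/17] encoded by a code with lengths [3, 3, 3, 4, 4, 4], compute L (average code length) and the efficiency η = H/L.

Average length L = Σ p_i × l_i = 3.3529 bits
Entropy H = 2.5136 bits
Efficiency η = H/L × 100% = 74.97%


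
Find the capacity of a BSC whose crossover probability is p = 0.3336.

For BSC with error probability p:
C = 1 - H(p) where H(p) is binary entropy
H(0.3336) = -0.3336 × log₂(0.3336) - 0.6664 × log₂(0.6664)
H(p) = 0.9186
C = 1 - 0.9186 = 0.0814 bits/use


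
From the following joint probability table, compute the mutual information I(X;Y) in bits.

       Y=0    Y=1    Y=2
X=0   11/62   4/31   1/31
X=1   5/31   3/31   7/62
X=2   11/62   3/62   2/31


H(X) = 1.5778, H(Y) = 1.4769, H(X,Y) = 2.9987
I(X;Y) = H(X) + H(Y) - H(X,Y) = 0.0560 bits


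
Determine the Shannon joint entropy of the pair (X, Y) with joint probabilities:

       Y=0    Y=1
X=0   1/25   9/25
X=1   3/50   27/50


H(X,Y) = -Σ p(x,y) log₂ p(x,y)
  p(0,0)=1/25: -0.0400 × log₂(0.0400) = 0.1858
  p(0,1)=9/25: -0.3600 × log₂(0.3600) = 0.5306
  p(1,0)=3/50: -0.0600 × log₂(0.0600) = 0.2435
  p(1,1)=27/50: -0.5400 × log₂(0.5400) = 0.4800
H(X,Y) = 1.4399 bits


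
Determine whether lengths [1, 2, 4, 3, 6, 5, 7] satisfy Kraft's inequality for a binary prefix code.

Kraft inequality: Σ 2^(-l_i) ≤ 1 for prefix-free code
Calculating: 2^(-1) + 2^(-2) + 2^(-4) + 2^(-3) + 2^(-6) + 2^(-5) + 2^(-7)
= 0.5 + 0.25 + 0.0625 + 0.125 + 0.015625 + 0.03125 + 0.0078125
= 0.9922
Since 0.9922 ≤ 1, prefix-free code exists


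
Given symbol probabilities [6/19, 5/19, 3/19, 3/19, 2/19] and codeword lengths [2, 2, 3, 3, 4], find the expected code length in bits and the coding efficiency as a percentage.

Average length L = Σ p_i × l_i = 2.5263 bits
Entropy H = 2.2148 bits
Efficiency η = H/L × 100% = 87.67%


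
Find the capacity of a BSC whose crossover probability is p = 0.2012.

For BSC with error probability p:
C = 1 - H(p) where H(p) is binary entropy
H(0.2012) = -0.2012 × log₂(0.2012) - 0.7988 × log₂(0.7988)
H(p) = 0.7243
C = 1 - 0.7243 = 0.2757 bits/use


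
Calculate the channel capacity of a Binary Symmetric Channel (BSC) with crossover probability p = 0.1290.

For BSC with error probability p:
C = 1 - H(p) where H(p) is binary entropy
H(0.1290) = -0.1290 × log₂(0.1290) - 0.8710 × log₂(0.8710)
H(p) = 0.5547
C = 1 - 0.5547 = 0.4453 bits/use


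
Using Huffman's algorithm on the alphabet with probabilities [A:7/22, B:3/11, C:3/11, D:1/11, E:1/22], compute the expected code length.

Huffman tree construction:
Combine smallest probabilities repeatedly
Resulting codes:
  A: 11 (length 2)
  B: 01 (length 2)
  C: 10 (length 2)
  D: 001 (length 3)
  E: 000 (length 3)
Average length = Σ p(s) × length(s) = 2.1364 bits


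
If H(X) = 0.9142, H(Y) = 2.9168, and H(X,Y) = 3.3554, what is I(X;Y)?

I(X;Y) = H(X) + H(Y) - H(X,Y)
I(X;Y) = 0.9142 + 2.9168 - 3.3554 = 0.4756 bits


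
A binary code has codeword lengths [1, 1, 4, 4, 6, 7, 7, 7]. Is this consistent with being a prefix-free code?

Kraft inequality: Σ 2^(-l_i) ≤ 1 for prefix-free code
Calculating: 2^(-1) + 2^(-1) + 2^(-4) + 2^(-4) + 2^(-6) + 2^(-7) + 2^(-7) + 2^(-7)
= 0.5 + 0.5 + 0.0625 + 0.0625 + 0.015625 + 0.0078125 + 0.0078125 + 0.0078125
= 1.1641
Since 1.1641 > 1, prefix-free code does not exist


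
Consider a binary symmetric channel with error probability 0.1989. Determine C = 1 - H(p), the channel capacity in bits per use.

For BSC with error probability p:
C = 1 - H(p) where H(p) is binary entropy
H(0.1989) = -0.1989 × log₂(0.1989) - 0.8011 × log₂(0.8011)
H(p) = 0.7197
C = 1 - 0.7197 = 0.2803 bits/use


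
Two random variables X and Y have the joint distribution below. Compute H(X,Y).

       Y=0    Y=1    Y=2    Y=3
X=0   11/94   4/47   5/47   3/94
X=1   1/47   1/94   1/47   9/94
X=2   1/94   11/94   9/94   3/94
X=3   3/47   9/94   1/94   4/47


H(X,Y) = -Σ p(x,y) log₂ p(x,y)
  p(0,0)=11/94: -0.1170 × log₂(0.1170) = 0.3622
  p(0,1)=4/47: -0.0851 × log₂(0.0851) = 0.3025
  p(0,2)=5/47: -0.1064 × log₂(0.1064) = 0.3439
  p(0,3)=3/94: -0.0319 × log₂(0.0319) = 0.1586
  p(1,0)=1/47: -0.0213 × log₂(0.0213) = 0.1182
  p(1,1)=1/94: -0.0106 × log₂(0.0106) = 0.0697
  p(1,2)=1/47: -0.0213 × log₂(0.0213) = 0.1182
  p(1,3)=9/94: -0.0957 × log₂(0.0957) = 0.3241
  p(2,0)=1/94: -0.0106 × log₂(0.0106) = 0.0697
  p(2,1)=11/94: -0.1170 × log₂(0.1170) = 0.3622
  p(2,2)=9/94: -0.0957 × log₂(0.0957) = 0.3241
  p(2,3)=3/94: -0.0319 × log₂(0.0319) = 0.1586
  p(3,0)=3/47: -0.0638 × log₂(0.0638) = 0.2534
  p(3,1)=9/94: -0.0957 × log₂(0.0957) = 0.3241
  p(3,2)=1/94: -0.0106 × log₂(0.0106) = 0.0697
  p(3,3)=4/47: -0.0851 × log₂(0.0851) = 0.3025
H(X,Y) = 3.6617 bits


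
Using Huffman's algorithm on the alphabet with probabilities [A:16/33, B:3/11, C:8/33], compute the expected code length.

Huffman tree construction:
Combine smallest probabilities repeatedly
Resulting codes:
  A: 0 (length 1)
  B: 11 (length 2)
  C: 10 (length 2)
Average length = Σ p(s) × length(s) = 1.5152 bits


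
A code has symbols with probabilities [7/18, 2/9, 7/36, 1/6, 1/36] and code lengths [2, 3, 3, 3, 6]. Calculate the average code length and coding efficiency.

Average length L = Σ p_i × l_i = 2.6944 bits
Entropy H = 2.0459 bits
Efficiency η = H/L × 100% = 75.93%


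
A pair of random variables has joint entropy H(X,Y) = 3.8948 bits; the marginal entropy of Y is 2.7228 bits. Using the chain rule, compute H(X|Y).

Chain rule: H(X,Y) = H(X|Y) + H(Y)
H(X|Y) = H(X,Y) - H(Y) = 3.8948 - 2.7228 = 1.172 bits
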